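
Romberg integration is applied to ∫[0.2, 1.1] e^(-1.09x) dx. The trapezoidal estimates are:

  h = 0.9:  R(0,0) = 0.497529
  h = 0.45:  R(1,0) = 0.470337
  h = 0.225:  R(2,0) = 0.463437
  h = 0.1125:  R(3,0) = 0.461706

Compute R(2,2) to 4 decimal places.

R(1,1) = (4·0.470337 − 0.497529) / 3 = 0.461273
R(2,1) = 0.463437 + (0.463437 − 0.470337)/3 = 0.461137
R(2,2) = (16·0.461137 − 0.461273) / 15 = 0.461128

0.4611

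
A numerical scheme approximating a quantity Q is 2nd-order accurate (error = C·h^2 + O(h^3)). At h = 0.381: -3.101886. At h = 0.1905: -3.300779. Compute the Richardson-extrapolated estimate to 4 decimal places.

Extrapolated value = (4·A(h/2) − A(h)) / (4 − 1)
= (4·(-3.300779) − (-3.101886)) / 3
= -10.101230 / 3 = -3.367077

-3.3671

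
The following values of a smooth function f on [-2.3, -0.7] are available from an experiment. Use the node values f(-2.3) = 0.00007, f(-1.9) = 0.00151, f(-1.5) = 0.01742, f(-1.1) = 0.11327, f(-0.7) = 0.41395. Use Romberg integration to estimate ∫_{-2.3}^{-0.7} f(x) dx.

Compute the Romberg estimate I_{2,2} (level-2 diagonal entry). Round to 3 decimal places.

0.121

I_{0,0} (trapezoid, 1 panel, h=1.6000): 0.33122
I_{1,0} (trapezoid, 2 panels, h=0.8000): 0.17954
I_{2,0} (trapezoid, 4 panels, h=0.4000): 0.13568
I_{1,1} = 0.17954 + (0.17954 − 0.33122)/3 = 0.12898
I_{2,1} = 0.13568 + (0.13568 − 0.17954)/3 = 0.12106
I_{2,2} = 0.12106 + (0.12106 − 0.12898)/15 = 0.12053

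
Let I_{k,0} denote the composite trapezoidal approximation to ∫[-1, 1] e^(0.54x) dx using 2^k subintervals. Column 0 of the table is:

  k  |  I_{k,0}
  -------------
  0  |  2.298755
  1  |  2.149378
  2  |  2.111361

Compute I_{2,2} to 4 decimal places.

2.0986

I_{1,1} = (4·2.149378 − 2.298755) / 3 = 2.099586
I_{2,1} = (4·2.111361 − 2.149378) / 3 = 2.098689
I_{2,2} = (16·2.098689 − 2.099586) / 15 = 2.098629
(Column j=1 coincides with Simpson's rule on the same nodes.)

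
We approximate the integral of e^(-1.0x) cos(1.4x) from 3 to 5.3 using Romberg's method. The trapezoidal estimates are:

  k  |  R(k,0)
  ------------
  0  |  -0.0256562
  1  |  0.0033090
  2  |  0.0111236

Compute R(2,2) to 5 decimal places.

R(1,1) = 0.0033090 + (0.0033090 − (-0.0256562))/3 = 0.0129641
R(2,1) = 0.0111236 + (0.0111236 − 0.0033090)/3 = 0.0137285
R(2,2) = 0.0137285 + (0.0137285 − 0.0129641)/15 = 0.0137795

0.01378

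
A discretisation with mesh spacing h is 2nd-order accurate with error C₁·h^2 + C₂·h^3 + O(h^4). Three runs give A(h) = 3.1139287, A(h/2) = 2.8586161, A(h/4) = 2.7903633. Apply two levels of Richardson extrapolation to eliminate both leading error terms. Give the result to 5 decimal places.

First eliminate the h^2 term (factor 2^2 = 4):
  B₁ = (4·2.8586161 − 3.1139287)/3 = 2.7735119
  B₂ = (4·2.7903633 − 2.8586161)/3 = 2.7676124
Then eliminate the h^3 term (factor 2^3 = 8):
  (8·2.7676124 − 2.7735119)/7 = 2.7667696

2.76677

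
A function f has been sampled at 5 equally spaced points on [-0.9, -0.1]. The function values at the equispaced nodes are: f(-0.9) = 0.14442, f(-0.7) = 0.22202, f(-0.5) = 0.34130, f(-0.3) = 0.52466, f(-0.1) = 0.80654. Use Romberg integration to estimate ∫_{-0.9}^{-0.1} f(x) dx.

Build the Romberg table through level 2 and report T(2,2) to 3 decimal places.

T(0,0) (trapezoid, 1 panel, h=0.8000): 0.38038
T(1,0) (trapezoid, 2 panels, h=0.4000): 0.32671
T(2,0) (trapezoid, 4 panels, h=0.2000): 0.31269
T(1,1) = 0.32671 + (0.32671 − 0.38038)/3 = 0.30882
T(2,1) = 0.31269 + (0.31269 − 0.32671)/3 = 0.30802
T(2,2) = 0.30802 + (0.30802 − 0.30882)/15 = 0.30797

0.308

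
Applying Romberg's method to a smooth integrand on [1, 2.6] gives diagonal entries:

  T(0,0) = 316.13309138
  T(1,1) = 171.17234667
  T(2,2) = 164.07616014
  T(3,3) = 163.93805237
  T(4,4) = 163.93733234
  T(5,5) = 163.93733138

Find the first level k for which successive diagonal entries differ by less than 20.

|T(1,1) − T(0,0)| = 144.96074471 ≥ 20
|T(2,2) − T(1,1)| = 7.09618653 < 20

k = 2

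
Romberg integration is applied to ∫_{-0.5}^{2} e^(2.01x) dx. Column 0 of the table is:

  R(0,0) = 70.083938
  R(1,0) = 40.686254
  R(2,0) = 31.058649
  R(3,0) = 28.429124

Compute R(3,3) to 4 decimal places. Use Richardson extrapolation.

27.5310

Richardson extrapolation on the trapezoidal column (denominator 4−1=3):
R(1,1) = 40.686254 + (40.686254 − 70.083938)/3 = 30.887026
R(2,1) = 31.058649 + (31.058649 − 40.686254)/3 = 27.849447
R(3,1) = 28.429124 + (28.429124 − 31.058649)/3 = 27.552616
R(2,2) = 27.849447 + (27.849447 − 30.887026)/15 = 27.646942
R(3,2) = 27.552616 + (27.552616 − 27.849447)/15 = 27.532827
R(3,3) = (64·27.532827 − 27.646942) / 63 = 27.531016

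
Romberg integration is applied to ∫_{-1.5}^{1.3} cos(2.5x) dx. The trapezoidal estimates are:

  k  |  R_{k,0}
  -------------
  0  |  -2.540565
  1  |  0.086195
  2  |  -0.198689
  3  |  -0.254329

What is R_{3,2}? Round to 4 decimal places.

Richardson extrapolation on the trapezoidal column (denominator 4−1=3):
R_{2,1} = (4·(-0.198689) − 0.086195) / 3 = -0.293650
R_{3,1} = -0.254329 + (-0.254329 − (-0.198689))/3 = -0.272876
R_{3,2} = -0.272876 + (-0.272876 − (-0.293650))/15 = -0.271491

-0.2715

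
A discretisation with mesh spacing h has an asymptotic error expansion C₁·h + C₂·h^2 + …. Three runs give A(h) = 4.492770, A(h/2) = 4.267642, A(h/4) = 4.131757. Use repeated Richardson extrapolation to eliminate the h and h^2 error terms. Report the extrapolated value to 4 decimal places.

First eliminate the h term (factor 2^1 = 2):
  B₁ = (2·4.267642 − 4.492770)/1 = 4.042514
  B₂ = (2·4.131757 − 4.267642)/1 = 3.995872
Then eliminate the h^2 term (factor 2^2 = 4):
  (4·3.995872 − 4.042514)/3 = 3.980325

3.9803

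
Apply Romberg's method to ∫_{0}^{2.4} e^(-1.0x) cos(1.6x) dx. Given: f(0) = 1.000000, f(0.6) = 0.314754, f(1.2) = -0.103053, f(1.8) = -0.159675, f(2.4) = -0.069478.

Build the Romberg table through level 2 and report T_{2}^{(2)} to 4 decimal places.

T_{0}^{(0)} (trapezoid, 1 panel, h=2.4000): 1.116626
T_{1}^{(0)} (trapezoid, 2 panels, h=1.2000): 0.434650
T_{2}^{(0)} (trapezoid, 4 panels, h=0.6000): 0.310372
T_{1}^{(1)} = 0.434650 + (0.434650 − 1.116626)/3 = 0.207325
T_{2}^{(1)} = 0.310372 + (0.310372 − 0.434650)/3 = 0.268946
T_{2}^{(2)} = 0.268946 + (0.268946 − 0.207325)/15 = 0.273054

0.2731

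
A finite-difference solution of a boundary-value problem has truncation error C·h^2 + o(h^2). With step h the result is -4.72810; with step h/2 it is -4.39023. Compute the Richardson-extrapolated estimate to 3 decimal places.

-4.278

The leading error scales as h^2; refining by a factor of 2 reduces it by 2^2 = 4.
Extrapolated value = (4·A(h/2) − A(h)) / (4 − 1)
= (4·(-4.39023) − (-4.72810)) / 3
= -12.83282 / 3 = -4.27761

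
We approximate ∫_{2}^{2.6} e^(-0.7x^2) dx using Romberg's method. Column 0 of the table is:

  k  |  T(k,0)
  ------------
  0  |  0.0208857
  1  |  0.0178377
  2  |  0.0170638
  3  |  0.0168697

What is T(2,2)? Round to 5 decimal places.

0.01680

Richardson extrapolation on the trapezoidal column (denominator 4−1=3):
T(1,1) = (4·0.0178377 − 0.0208857) / 3 = 0.0168217
T(2,1) = 0.0170638 + (0.0170638 − 0.0178377)/3 = 0.0168058
T(2,2) = (16·0.0168058 − 0.0168217) / 15 = 0.0168047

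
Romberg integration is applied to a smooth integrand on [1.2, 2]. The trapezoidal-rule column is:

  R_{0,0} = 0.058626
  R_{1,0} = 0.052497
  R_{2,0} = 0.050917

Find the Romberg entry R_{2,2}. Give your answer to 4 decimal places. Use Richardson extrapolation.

0.0504

Richardson extrapolation on the trapezoidal column (denominator 4−1=3):
R_{1,1} = (4·0.052497 − 0.058626) / 3 = 0.050454
R_{2,1} = (4·0.050917 − 0.052497) / 3 = 0.050390
R_{2,2} = (16·0.050390 − 0.050454) / 15 = 0.050386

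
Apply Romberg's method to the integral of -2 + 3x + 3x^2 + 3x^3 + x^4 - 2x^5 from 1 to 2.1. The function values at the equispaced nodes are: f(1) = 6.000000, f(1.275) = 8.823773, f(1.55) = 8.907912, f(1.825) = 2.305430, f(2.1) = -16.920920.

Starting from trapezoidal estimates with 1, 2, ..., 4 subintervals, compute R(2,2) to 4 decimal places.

4.7249

R(0,0) (trapezoid, 1 panel, h=1.1000): -6.006506
R(1,0) (trapezoid, 2 panels, h=0.5500): 1.896099
R(2,0) (trapezoid, 4 panels, h=0.2750): 4.008580
R(1,1) = 1.896099 + (1.896099 − (-6.006506))/3 = 4.530301
R(2,1) = 4.008580 + (4.008580 − 1.896099)/3 = 4.712740
R(2,2) = 4.712740 + (4.712740 − 4.530301)/15 = 4.724903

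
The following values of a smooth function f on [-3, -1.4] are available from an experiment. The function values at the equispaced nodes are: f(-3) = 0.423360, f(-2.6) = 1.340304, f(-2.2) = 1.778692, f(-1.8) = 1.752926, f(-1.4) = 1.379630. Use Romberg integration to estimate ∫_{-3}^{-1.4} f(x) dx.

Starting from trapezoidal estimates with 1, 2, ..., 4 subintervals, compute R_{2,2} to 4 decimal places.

R_{0,0} (trapezoid, 1 panel, h=1.6000): 1.442392
R_{1,0} (trapezoid, 2 panels, h=0.8000): 2.144150
R_{2,0} (trapezoid, 4 panels, h=0.4000): 2.309367
R_{1,1} = 2.144150 + (2.144150 − 1.442392)/3 = 2.378069
R_{2,1} = 2.309367 + (2.309367 − 2.144150)/3 = 2.364439
R_{2,2} = 2.364439 + (2.364439 − 2.378069)/15 = 2.363530

2.3635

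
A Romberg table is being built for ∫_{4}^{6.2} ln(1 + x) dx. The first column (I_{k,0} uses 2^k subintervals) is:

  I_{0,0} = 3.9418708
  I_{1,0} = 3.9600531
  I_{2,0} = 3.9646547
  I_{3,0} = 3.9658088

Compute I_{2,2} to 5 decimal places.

Richardson extrapolation on the trapezoidal column (denominator 4−1=3):
I_{1,1} = 3.9600531 + (3.9600531 − 3.9418708)/3 = 3.9661139
I_{2,1} = (4·3.9646547 − 3.9600531) / 3 = 3.9661886
I_{2,2} = 3.9661886 + (3.9661886 − 3.9661139)/15 = 3.9661936

3.96619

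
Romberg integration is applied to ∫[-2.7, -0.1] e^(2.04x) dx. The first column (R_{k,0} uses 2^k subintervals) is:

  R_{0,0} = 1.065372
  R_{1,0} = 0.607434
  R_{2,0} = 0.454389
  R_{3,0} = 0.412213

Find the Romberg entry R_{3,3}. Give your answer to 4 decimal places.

R_{1,1} = 0.607434 + (0.607434 − 1.065372)/3 = 0.454788
R_{2,1} = 0.454389 + (0.454389 − 0.607434)/3 = 0.403374
R_{3,1} = 0.412213 + (0.412213 − 0.454389)/3 = 0.398154
R_{2,2} = (16·0.403374 − 0.454788) / 15 = 0.399946
R_{3,2} = 0.398154 + (0.398154 − 0.403374)/15 = 0.397806
R_{3,3} = 0.397806 + (0.397806 − 0.399946)/63 = 0.397772
(Column j=1 coincides with Simpson's rule on the same nodes.)

0.3978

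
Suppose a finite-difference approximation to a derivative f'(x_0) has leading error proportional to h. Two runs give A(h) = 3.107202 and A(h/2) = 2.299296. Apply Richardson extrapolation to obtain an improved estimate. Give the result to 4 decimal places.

1.4914

The leading error scales as h; refining by a factor of 2 reduces it by 2^1 = 2.
Extrapolated value = (2·A(h/2) − A(h)) / (2 − 1)
= (2·2.299296 − 3.107202) / 1
= 1.491390 / 1 = 1.491390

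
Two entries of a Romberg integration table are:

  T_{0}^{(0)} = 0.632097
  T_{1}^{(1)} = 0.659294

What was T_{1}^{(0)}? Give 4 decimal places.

From T_{1}^{(1)} = (4·T_{1}^{(0)} − T_{0}^{(0)})/3, solve for T_{1}^{(0)}:
4·T_{1}^{(0)} = 3·0.659294 + 0.632097 = 2.609979
T_{1}^{(0)} = 0.652495

0.6525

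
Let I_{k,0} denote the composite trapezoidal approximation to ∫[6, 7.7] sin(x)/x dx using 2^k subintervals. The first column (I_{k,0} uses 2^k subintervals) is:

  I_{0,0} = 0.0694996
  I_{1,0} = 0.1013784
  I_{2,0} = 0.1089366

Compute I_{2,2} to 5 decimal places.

I_{1,1} = 0.1013784 + (0.1013784 − 0.0694996)/3 = 0.1120047
I_{2,1} = 0.1089366 + (0.1089366 − 0.1013784)/3 = 0.1114560
I_{2,2} = (16·0.1114560 − 0.1120047) / 15 = 0.1114194

0.11142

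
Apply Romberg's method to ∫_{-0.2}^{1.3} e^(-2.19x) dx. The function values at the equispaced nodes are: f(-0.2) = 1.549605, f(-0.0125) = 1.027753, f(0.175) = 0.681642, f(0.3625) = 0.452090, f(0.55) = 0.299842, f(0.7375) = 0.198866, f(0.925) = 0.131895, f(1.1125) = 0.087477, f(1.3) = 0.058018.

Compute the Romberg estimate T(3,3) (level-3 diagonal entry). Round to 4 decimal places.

T(0,0) (trapezoid, 1 panel, h=1.5000): 1.205717
T(1,0) (trapezoid, 2 panels, h=0.7500): 0.827740
T(2,0) (trapezoid, 4 panels, h=0.3750): 0.718946
T(3,0) (trapezoid, 8 panels, h=0.1875): 0.690633
T(1,1) = 0.827740 + (0.827740 − 1.205717)/3 = 0.701748
T(2,1) = 0.718946 + (0.718946 − 0.827740)/3 = 0.682681
T(3,1) = 0.690633 + (0.690633 − 0.718946)/3 = 0.681195
T(2,2) = 0.682681 + (0.682681 − 0.701748)/15 = 0.681410
T(3,2) = 0.681195 + (0.681195 − 0.682681)/15 = 0.681096
T(3,3) = 0.681096 + (0.681096 − 0.681410)/63 = 0.681091

0.6811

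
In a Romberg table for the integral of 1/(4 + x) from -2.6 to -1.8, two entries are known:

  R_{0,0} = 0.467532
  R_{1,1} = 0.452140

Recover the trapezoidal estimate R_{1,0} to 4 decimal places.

0.4560

From R_{1,1} = (4·R_{1,0} − R_{0,0})/3, solve for R_{1,0}:
4·R_{1,0} = 3·0.452140 + 0.467532 = 1.823952
R_{1,0} = 0.455988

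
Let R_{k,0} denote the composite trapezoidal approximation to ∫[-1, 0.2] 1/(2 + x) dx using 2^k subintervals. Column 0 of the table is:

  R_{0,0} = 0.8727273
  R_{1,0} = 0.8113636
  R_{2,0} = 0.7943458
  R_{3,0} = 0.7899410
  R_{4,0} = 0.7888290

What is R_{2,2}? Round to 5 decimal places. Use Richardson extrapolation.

Richardson extrapolation on the trapezoidal column (denominator 4−1=3):
R_{1,1} = 0.8113636 + (0.8113636 − 0.8727273)/3 = 0.7909090
R_{2,1} = 0.7943458 + (0.7943458 − 0.8113636)/3 = 0.7886732
R_{2,2} = (16·0.7886732 − 0.7909090) / 15 = 0.7885241

0.78852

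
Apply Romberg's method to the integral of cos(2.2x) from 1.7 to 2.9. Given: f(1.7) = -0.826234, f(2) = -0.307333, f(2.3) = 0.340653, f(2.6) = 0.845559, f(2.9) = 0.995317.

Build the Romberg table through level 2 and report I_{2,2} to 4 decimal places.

I_{0,0} (trapezoid, 1 panel, h=1.2000): 0.101450
I_{1,0} (trapezoid, 2 panels, h=0.6000): 0.255117
I_{2,0} (trapezoid, 4 panels, h=0.3000): 0.289026
I_{1,1} = 0.255117 + (0.255117 − 0.101450)/3 = 0.306339
I_{2,1} = 0.289026 + (0.289026 − 0.255117)/3 = 0.300329
I_{2,2} = 0.300329 + (0.300329 − 0.306339)/15 = 0.299928

0.2999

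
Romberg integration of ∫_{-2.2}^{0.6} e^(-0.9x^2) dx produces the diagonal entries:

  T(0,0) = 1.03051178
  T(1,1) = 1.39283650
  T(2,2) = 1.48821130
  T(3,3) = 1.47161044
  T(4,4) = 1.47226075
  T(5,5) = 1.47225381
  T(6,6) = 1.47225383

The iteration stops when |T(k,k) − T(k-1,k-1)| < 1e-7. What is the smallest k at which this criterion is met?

|T(1,1) − T(0,0)| = 0.36232472 ≥ 1e-7
|T(2,2) − T(1,1)| = 0.09537480 ≥ 1e-7
|T(3,3) − T(2,2)| = 0.01660086 ≥ 1e-7
|T(4,4) − T(3,3)| = 0.00065031 ≥ 1e-7
|T(5,5) − T(4,4)| = 0.00000694 ≥ 1e-7
|T(6,6) − T(5,5)| = 0.00000002 < 1e-7

k = 6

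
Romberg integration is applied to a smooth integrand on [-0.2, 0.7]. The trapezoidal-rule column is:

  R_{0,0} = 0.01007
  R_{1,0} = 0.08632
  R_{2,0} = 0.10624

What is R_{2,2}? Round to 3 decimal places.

0.113

Richardson extrapolation on the trapezoidal column (denominator 4−1=3):
R_{1,1} = (4·0.08632 − 0.01007) / 3 = 0.11174
R_{2,1} = (4·0.10624 − 0.08632) / 3 = 0.11288
R_{2,2} = 0.11288 + (0.11288 − 0.11174)/15 = 0.11296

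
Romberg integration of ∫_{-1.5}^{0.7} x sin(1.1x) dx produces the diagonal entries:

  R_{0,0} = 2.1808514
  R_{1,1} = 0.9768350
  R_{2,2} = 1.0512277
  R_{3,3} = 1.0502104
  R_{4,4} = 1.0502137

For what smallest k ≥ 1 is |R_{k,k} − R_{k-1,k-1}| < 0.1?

k = 2

|R_{1,1} − R_{0,0}| = 1.2040164 ≥ 0.1
|R_{2,2} − R_{1,1}| = 0.0743927 < 0.1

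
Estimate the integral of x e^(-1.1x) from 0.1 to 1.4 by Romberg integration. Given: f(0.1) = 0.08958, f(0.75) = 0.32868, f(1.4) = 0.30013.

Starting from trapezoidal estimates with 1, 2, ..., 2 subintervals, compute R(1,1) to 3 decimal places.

0.369

R(0,0) (trapezoid, 1 panel, h=1.3000): 0.25331
R(1,0) (trapezoid, 2 panels, h=0.6500): 0.34030
R(1,1) = 0.34030 + (0.34030 − 0.25331)/3 = 0.36930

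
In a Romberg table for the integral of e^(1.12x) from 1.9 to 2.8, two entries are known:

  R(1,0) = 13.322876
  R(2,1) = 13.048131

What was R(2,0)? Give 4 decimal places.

13.1168

From R(2,1) = (4·R(2,0) − R(1,0))/3, solve for R(2,0):
4·R(2,0) = 3·13.048131 + 13.322876 = 52.467269
R(2,0) = 13.116817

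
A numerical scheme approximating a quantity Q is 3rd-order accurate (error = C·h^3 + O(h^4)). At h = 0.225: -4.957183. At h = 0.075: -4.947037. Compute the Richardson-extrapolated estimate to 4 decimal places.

-4.9466

The leading error scales as h^3; refining by a factor of 3 reduces it by 3^3 = 27.
Extrapolated value = (27·A(h/3) − A(h)) / (27 − 1)
= (27·(-4.947037) − (-4.957183)) / 26
= -128.612816 / 26 = -4.946647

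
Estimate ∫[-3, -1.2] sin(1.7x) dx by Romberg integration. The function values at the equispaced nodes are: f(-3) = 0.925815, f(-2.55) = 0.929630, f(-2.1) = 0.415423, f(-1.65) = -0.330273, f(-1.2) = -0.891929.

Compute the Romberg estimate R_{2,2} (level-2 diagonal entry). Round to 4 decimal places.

0.4880

R_{0,0} (trapezoid, 1 panel, h=1.8000): 0.030497
R_{1,0} (trapezoid, 2 panels, h=0.9000): 0.389129
R_{2,0} (trapezoid, 4 panels, h=0.4500): 0.464275
R_{1,1} = 0.389129 + (0.389129 − 0.030497)/3 = 0.508673
R_{2,1} = 0.464275 + (0.464275 − 0.389129)/3 = 0.489324
R_{2,2} = 0.489324 + (0.489324 − 0.508673)/15 = 0.488034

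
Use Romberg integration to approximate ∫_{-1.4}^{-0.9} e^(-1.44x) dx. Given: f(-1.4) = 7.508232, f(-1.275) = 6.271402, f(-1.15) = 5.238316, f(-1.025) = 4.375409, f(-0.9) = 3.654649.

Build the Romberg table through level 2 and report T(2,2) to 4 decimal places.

T(0,0) (trapezoid, 1 panel, h=0.5000): 2.790720
T(1,0) (trapezoid, 2 panels, h=0.2500): 2.704939
T(2,0) (trapezoid, 4 panels, h=0.1250): 2.683321
T(1,1) = 2.704939 + (2.704939 − 2.790720)/3 = 2.676345
T(2,1) = 2.683321 + (2.683321 − 2.704939)/3 = 2.676115
T(2,2) = 2.676115 + (2.676115 − 2.676345)/15 = 2.676100

2.6761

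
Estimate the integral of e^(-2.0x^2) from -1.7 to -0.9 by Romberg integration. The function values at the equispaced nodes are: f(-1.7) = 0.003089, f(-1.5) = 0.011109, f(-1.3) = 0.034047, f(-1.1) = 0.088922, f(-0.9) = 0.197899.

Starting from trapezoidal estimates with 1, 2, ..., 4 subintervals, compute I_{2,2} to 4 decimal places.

0.0446

I_{0,0} (trapezoid, 1 panel, h=0.8000): 0.080395
I_{1,0} (trapezoid, 2 panels, h=0.4000): 0.053816
I_{2,0} (trapezoid, 4 panels, h=0.2000): 0.046914
I_{1,1} = 0.053816 + (0.053816 − 0.080395)/3 = 0.044956
I_{2,1} = 0.046914 + (0.046914 − 0.053816)/3 = 0.044613
I_{2,2} = 0.044613 + (0.044613 − 0.044956)/15 = 0.044590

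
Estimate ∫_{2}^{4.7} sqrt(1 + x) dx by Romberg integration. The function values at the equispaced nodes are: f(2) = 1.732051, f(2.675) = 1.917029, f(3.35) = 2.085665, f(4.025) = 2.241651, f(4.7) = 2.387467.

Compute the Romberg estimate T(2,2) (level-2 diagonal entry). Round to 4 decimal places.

T(0,0) (trapezoid, 1 panel, h=2.7000): 5.561349
T(1,0) (trapezoid, 2 panels, h=1.3500): 5.596322
T(2,0) (trapezoid, 4 panels, h=0.6750): 5.605270
T(1,1) = 5.596322 + (5.596322 − 5.561349)/3 = 5.607980
T(2,1) = 5.605270 + (5.605270 − 5.596322)/3 = 5.608253
T(2,2) = 5.608253 + (5.608253 − 5.607980)/15 = 5.608271

5.6083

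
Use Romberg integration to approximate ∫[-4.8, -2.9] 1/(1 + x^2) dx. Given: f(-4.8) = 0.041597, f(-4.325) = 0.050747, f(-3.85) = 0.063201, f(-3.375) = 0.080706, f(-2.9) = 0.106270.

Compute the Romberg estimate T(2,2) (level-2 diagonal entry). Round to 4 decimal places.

0.1267

T(0,0) (trapezoid, 1 panel, h=1.9000): 0.140474
T(1,0) (trapezoid, 2 panels, h=0.9500): 0.130278
T(2,0) (trapezoid, 4 panels, h=0.4750): 0.127579
T(1,1) = 0.130278 + (0.130278 − 0.140474)/3 = 0.126879
T(2,1) = 0.127579 + (0.127579 − 0.130278)/3 = 0.126679
T(2,2) = 0.126679 + (0.126679 − 0.126879)/15 = 0.126666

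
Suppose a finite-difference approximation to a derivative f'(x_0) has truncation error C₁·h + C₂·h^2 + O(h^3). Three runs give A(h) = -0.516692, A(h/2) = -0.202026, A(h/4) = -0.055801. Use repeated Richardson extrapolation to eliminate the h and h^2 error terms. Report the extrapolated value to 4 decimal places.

First eliminate the h term (factor 2^1 = 2):
  B₁ = (2·(-0.202026) − (-0.516692))/1 = 0.112640
  B₂ = (2·(-0.055801) − (-0.202026))/1 = 0.090424
Then eliminate the h^2 term (factor 2^2 = 4):
  (4·0.090424 − 0.112640)/3 = 0.083019

0.0830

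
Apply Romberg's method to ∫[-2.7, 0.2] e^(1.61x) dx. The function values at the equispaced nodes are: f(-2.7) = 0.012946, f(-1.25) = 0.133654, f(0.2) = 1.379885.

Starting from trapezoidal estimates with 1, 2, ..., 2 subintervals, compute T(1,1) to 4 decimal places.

0.9316

T(0,0) (trapezoid, 1 panel, h=2.9000): 2.019605
T(1,0) (trapezoid, 2 panels, h=1.4500): 1.203601
T(1,1) = 1.203601 + (1.203601 − 2.019605)/3 = 0.931600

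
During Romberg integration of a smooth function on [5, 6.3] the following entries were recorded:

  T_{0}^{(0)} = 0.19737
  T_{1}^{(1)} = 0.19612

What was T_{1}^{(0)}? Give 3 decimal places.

From T_{1}^{(1)} = (4·T_{1}^{(0)} − T_{0}^{(0)})/3, solve for T_{1}^{(0)}:
4·T_{1}^{(0)} = 3·0.19612 + 0.19737 = 0.78573
T_{1}^{(0)} = 0.19643

0.196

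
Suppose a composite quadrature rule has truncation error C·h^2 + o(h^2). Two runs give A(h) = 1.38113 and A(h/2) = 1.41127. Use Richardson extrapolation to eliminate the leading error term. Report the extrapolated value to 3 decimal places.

The leading error scales as h^2; refining by a factor of 2 reduces it by 2^2 = 4.
Extrapolated value = (4·A(h/2) − A(h)) / (4 − 1)
= (4·1.41127 − 1.38113) / 3
= 4.26395 / 3 = 1.42132

1.421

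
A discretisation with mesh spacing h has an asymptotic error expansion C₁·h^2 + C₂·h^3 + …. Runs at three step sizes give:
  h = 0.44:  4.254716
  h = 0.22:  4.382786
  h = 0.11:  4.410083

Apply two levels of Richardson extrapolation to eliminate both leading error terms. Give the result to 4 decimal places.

First eliminate the h^2 term (factor 2^2 = 4):
  B₁ = (4·4.382786 − 4.254716)/3 = 4.425476
  B₂ = (4·4.410083 − 4.382786)/3 = 4.419182
Then eliminate the h^3 term (factor 2^3 = 8):
  (8·4.419182 − 4.425476)/7 = 4.418283

4.4183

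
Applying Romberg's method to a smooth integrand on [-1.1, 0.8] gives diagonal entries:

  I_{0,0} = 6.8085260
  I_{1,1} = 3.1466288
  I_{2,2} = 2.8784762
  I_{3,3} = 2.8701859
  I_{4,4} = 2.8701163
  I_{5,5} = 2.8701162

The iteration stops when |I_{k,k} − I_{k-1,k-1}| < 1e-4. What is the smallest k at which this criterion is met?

|I_{1,1} − I_{0,0}| = 3.6618972 ≥ 1e-4
|I_{2,2} − I_{1,1}| = 0.2681526 ≥ 1e-4
|I_{3,3} − I_{2,2}| = 0.0082903 ≥ 1e-4
|I_{4,4} − I_{3,3}| = 0.0000696 < 1e-4

k = 4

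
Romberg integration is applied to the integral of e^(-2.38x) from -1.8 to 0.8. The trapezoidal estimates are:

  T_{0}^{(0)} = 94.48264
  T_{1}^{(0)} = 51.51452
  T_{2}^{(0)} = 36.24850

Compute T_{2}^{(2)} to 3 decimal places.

T_{1}^{(1)} = (4·51.51452 − 94.48264) / 3 = 37.19181
T_{2}^{(1)} = 36.24850 + (36.24850 − 51.51452)/3 = 31.15983
T_{2}^{(2)} = (16·31.15983 − 37.19181) / 15 = 30.75770

30.758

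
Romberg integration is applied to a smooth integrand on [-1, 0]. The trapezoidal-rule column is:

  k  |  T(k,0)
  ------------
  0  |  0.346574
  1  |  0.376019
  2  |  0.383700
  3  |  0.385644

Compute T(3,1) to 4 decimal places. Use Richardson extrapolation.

Richardson extrapolation on the trapezoidal column (denominator 4−1=3):
T(3,1) = (4·0.385644 − 0.383700) / 3 = 0.386292

0.3863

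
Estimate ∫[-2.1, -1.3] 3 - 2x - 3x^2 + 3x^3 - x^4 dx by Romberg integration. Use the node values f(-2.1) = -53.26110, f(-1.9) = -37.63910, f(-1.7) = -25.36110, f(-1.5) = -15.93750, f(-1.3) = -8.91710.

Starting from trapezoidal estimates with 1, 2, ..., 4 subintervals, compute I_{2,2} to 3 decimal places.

-21.814

I_{0,0} (trapezoid, 1 panel, h=0.8000): -24.87128
I_{1,0} (trapezoid, 2 panels, h=0.4000): -22.58008
I_{2,0} (trapezoid, 4 panels, h=0.2000): -22.00536
I_{1,1} = -22.58008 + (-22.58008 − (-24.87128))/3 = -21.81635
I_{2,1} = -22.00536 + (-22.00536 − (-22.58008))/3 = -21.81379
I_{2,2} = -21.81379 + (-21.81379 − (-21.81635))/15 = -21.81362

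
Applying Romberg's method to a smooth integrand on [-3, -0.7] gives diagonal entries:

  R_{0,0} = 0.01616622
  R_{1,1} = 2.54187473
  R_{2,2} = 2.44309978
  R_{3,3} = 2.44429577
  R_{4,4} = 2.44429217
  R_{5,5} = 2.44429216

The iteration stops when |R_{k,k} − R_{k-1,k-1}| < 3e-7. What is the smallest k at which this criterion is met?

k = 5

|R_{1,1} − R_{0,0}| = 2.52570851 ≥ 3e-7
|R_{2,2} − R_{1,1}| = 0.09877495 ≥ 3e-7
|R_{3,3} − R_{2,2}| = 0.00119599 ≥ 3e-7
|R_{4,4} − R_{3,3}| = 0.00000360 ≥ 3e-7
|R_{5,5} − R_{4,4}| = 0.00000001 < 3e-7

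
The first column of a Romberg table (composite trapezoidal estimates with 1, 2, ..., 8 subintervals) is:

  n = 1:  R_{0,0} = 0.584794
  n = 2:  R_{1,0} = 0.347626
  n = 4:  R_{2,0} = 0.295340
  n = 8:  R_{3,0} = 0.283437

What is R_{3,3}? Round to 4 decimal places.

R_{1,1} = 0.347626 + (0.347626 − 0.584794)/3 = 0.268570
R_{2,1} = 0.295340 + (0.295340 − 0.347626)/3 = 0.277911
R_{3,1} = (4·0.283437 − 0.295340) / 3 = 0.279469
R_{2,2} = (16·0.277911 − 0.268570) / 15 = 0.278534
R_{3,2} = (16·0.279469 − 0.277911) / 15 = 0.279573
R_{3,3} = (64·0.279573 − 0.278534) / 63 = 0.279589

0.2796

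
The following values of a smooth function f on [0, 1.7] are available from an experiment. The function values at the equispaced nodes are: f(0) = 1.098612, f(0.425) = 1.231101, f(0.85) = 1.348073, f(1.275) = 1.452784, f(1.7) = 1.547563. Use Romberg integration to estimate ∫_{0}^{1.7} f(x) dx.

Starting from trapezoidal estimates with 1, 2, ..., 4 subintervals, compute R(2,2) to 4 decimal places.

2.2777

R(0,0) (trapezoid, 1 panel, h=1.7000): 2.249249
R(1,0) (trapezoid, 2 panels, h=0.8500): 2.270486
R(2,0) (trapezoid, 4 panels, h=0.4250): 2.275894
R(1,1) = 2.270486 + (2.270486 − 2.249249)/3 = 2.277565
R(2,1) = 2.275894 + (2.275894 − 2.270486)/3 = 2.277697
R(2,2) = 2.277697 + (2.277697 − 2.277565)/15 = 2.277706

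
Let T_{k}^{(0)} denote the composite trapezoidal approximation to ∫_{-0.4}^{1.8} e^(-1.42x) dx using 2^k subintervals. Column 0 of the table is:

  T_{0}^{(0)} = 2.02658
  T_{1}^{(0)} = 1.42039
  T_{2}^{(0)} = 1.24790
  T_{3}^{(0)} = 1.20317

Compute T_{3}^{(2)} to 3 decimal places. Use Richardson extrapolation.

1.188

Richardson extrapolation on the trapezoidal column (denominator 4−1=3):
T_{2}^{(1)} = 1.24790 + (1.24790 − 1.42039)/3 = 1.19040
T_{3}^{(1)} = (4·1.20317 − 1.24790) / 3 = 1.18826
T_{3}^{(2)} = (16·1.18826 − 1.19040) / 15 = 1.18812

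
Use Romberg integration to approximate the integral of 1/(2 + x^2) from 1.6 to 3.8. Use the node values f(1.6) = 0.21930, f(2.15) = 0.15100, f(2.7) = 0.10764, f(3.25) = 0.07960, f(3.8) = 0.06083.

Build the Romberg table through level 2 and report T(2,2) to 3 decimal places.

T(0,0) (trapezoid, 1 panel, h=2.2000): 0.30814
T(1,0) (trapezoid, 2 panels, h=1.1000): 0.27248
T(2,0) (trapezoid, 4 panels, h=0.5500): 0.26307
T(1,1) = 0.27248 + (0.27248 − 0.30814)/3 = 0.26059
T(2,1) = 0.26307 + (0.26307 − 0.27248)/3 = 0.25993
T(2,2) = 0.25993 + (0.25993 − 0.26059)/15 = 0.25989

0.260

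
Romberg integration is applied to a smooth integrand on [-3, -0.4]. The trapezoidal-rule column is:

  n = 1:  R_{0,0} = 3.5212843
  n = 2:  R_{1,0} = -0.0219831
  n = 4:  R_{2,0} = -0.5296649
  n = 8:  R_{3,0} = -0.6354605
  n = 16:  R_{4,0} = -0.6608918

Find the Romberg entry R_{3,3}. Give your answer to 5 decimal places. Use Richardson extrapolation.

R_{1,1} = -0.0219831 + (-0.0219831 − 3.5212843)/3 = -1.2030722
R_{2,1} = (4·(-0.5296649) − (-0.0219831)) / 3 = -0.6988922
R_{3,1} = -0.6354605 + (-0.6354605 − (-0.5296649))/3 = -0.6707257
R_{2,2} = -0.6988922 + (-0.6988922 − (-1.2030722))/15 = -0.6652802
R_{3,2} = -0.6707257 + (-0.6707257 − (-0.6988922))/15 = -0.6688479
R_{3,3} = (64·(-0.6688479) − (-0.6652802)) / 63 = -0.6689045

-0.66890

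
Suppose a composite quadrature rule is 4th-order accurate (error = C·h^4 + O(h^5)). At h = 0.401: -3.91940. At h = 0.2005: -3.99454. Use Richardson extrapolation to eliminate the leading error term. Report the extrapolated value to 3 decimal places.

The leading error scales as h^4; refining by a factor of 2 reduces it by 2^4 = 16.
Extrapolated value = (16·A(h/2) − A(h)) / (16 − 1)
= (16·(-3.99454) − (-3.91940)) / 15
= -59.99324 / 15 = -3.99955

-4.000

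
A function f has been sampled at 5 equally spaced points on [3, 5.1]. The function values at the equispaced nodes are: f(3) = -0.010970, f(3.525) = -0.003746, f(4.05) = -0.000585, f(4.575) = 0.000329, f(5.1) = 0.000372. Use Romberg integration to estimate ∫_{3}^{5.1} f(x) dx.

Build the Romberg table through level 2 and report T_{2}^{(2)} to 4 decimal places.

T_{0}^{(0)} (trapezoid, 1 panel, h=2.1000): -0.011128
T_{1}^{(0)} (trapezoid, 2 panels, h=1.0500): -0.006178
T_{2}^{(0)} (trapezoid, 4 panels, h=0.5250): -0.004883
T_{1}^{(1)} = -0.006178 + (-0.006178 − (-0.011128))/3 = -0.004528
T_{2}^{(1)} = -0.004883 + (-0.004883 − (-0.006178))/3 = -0.004451
T_{2}^{(2)} = -0.004451 + (-0.004451 − (-0.004528))/15 = -0.004446

-0.0044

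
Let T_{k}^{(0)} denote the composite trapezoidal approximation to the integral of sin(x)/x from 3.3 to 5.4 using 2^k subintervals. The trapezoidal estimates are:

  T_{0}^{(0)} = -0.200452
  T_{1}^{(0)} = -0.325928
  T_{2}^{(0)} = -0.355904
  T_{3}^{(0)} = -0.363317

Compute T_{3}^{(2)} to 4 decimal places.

-0.3658

Richardson extrapolation on the trapezoidal column (denominator 4−1=3):
T_{2}^{(1)} = (4·(-0.355904) − (-0.325928)) / 3 = -0.365896
T_{3}^{(1)} = (4·(-0.363317) − (-0.355904)) / 3 = -0.365788
T_{3}^{(2)} = (16·(-0.365788) − (-0.365896)) / 15 = -0.365781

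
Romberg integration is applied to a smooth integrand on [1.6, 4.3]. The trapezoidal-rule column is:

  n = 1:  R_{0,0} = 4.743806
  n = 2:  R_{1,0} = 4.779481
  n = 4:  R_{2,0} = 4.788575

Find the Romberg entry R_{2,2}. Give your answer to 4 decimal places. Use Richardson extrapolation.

4.7916

R_{1,1} = 4.779481 + (4.779481 − 4.743806)/3 = 4.791373
R_{2,1} = (4·4.788575 − 4.779481) / 3 = 4.791606
R_{2,2} = (16·4.791606 − 4.791373) / 15 = 4.791622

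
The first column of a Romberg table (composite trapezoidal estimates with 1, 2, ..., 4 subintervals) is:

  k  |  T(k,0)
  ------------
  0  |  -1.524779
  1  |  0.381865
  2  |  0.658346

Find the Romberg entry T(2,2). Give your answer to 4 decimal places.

Richardson extrapolation on the trapezoidal column (denominator 4−1=3):
T(1,1) = (4·0.381865 − (-1.524779)) / 3 = 1.017413
T(2,1) = (4·0.658346 − 0.381865) / 3 = 0.750506
T(2,2) = (16·0.750506 − 1.017413) / 15 = 0.732712

0.7327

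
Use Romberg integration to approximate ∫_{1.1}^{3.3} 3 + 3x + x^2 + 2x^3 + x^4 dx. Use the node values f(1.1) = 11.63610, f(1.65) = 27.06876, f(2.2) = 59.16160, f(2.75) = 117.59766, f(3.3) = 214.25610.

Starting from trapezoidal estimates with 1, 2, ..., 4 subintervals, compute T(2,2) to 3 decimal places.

169.168

T(0,0) (trapezoid, 1 panel, h=2.2000): 248.48142
T(1,0) (trapezoid, 2 panels, h=1.1000): 189.31847
T(2,0) (trapezoid, 4 panels, h=0.5500): 174.22577
T(1,1) = 189.31847 + (189.31847 − 248.48142)/3 = 169.59749
T(2,1) = 174.22577 + (174.22577 − 189.31847)/3 = 169.19487
T(2,2) = 169.19487 + (169.19487 − 169.59749)/15 = 169.16803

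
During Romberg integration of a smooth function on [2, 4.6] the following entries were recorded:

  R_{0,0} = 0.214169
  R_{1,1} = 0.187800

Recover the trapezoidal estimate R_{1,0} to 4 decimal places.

0.1944

From R_{1,1} = (4·R_{1,0} − R_{0,0})/3, solve for R_{1,0}:
4·R_{1,0} = 3·0.187800 + 0.214169 = 0.777569
R_{1,0} = 0.194392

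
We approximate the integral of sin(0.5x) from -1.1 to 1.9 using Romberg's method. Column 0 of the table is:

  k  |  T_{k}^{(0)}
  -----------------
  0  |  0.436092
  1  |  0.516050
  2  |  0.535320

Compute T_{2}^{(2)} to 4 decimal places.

0.5417

T_{1}^{(1)} = (4·0.516050 − 0.436092) / 3 = 0.542703
T_{2}^{(1)} = 0.535320 + (0.535320 − 0.516050)/3 = 0.541743
T_{2}^{(2)} = 0.541743 + (0.541743 − 0.542703)/15 = 0.541679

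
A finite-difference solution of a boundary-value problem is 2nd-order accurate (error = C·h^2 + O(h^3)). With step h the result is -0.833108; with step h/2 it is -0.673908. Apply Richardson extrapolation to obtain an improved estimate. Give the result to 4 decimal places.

Extrapolated value = (4·A(h/2) − A(h)) / (4 − 1)
= (4·(-0.673908) − (-0.833108)) / 3
= -1.862524 / 3 = -0.620841

-0.6208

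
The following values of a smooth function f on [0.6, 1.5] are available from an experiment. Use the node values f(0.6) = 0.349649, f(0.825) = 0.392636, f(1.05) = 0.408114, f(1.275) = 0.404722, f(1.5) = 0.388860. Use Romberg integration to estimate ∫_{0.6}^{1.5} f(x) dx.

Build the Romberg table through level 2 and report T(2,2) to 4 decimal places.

T(0,0) (trapezoid, 1 panel, h=0.9000): 0.332329
T(1,0) (trapezoid, 2 panels, h=0.4500): 0.349816
T(2,0) (trapezoid, 4 panels, h=0.2250): 0.354313
T(1,1) = 0.349816 + (0.349816 − 0.332329)/3 = 0.355645
T(2,1) = 0.354313 + (0.354313 − 0.349816)/3 = 0.355812
T(2,2) = 0.355812 + (0.355812 − 0.355645)/15 = 0.355823

0.3558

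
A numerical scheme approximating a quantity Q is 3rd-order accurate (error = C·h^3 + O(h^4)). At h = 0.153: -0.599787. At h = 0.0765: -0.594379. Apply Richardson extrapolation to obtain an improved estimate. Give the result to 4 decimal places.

Extrapolated value = (8·A(h/2) − A(h)) / (8 − 1)
= (8·(-0.594379) − (-0.599787)) / 7
= -4.155245 / 7 = -0.593606

-0.5936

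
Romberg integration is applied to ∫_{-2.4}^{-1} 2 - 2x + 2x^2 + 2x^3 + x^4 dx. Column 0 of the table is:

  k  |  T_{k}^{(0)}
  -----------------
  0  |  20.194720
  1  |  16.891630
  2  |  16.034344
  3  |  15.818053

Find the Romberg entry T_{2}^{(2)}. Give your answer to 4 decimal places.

15.7458

T_{1}^{(1)} = (4·16.891630 − 20.194720) / 3 = 15.790600
T_{2}^{(1)} = (4·16.034344 − 16.891630) / 3 = 15.748582
T_{2}^{(2)} = 15.748582 + (15.748582 − 15.790600)/15 = 15.745781
(Column j=1 coincides with Simpson's rule on the same nodes.)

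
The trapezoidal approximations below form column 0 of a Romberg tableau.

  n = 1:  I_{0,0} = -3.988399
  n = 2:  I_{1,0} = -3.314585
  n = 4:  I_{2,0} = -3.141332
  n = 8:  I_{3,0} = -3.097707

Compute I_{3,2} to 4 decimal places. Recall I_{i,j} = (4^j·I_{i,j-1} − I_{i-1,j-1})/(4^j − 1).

I_{2,1} = -3.141332 + (-3.141332 − (-3.314585))/3 = -3.083581
I_{3,1} = (4·(-3.097707) − (-3.141332)) / 3 = -3.083165
I_{3,2} = -3.083165 + (-3.083165 − (-3.083581))/15 = -3.083137

-3.0831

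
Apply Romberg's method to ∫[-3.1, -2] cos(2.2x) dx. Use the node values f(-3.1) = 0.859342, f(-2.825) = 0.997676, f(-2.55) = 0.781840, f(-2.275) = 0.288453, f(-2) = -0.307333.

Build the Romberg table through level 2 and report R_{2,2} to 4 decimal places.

R_{0,0} (trapezoid, 1 panel, h=1.1000): 0.303605
R_{1,0} (trapezoid, 2 panels, h=0.5500): 0.581814
R_{2,0} (trapezoid, 4 panels, h=0.2750): 0.644593
R_{1,1} = 0.581814 + (0.581814 − 0.303605)/3 = 0.674550
R_{2,1} = 0.644593 + (0.644593 − 0.581814)/3 = 0.665519
R_{2,2} = 0.665519 + (0.665519 − 0.674550)/15 = 0.664917

0.6649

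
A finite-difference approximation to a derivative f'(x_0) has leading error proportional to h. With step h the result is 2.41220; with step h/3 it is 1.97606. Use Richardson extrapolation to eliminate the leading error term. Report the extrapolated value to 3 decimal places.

1.758

The leading error scales as h; refining by a factor of 3 reduces it by 3^1 = 3.
Extrapolated value = (3·A(h/3) − A(h)) / (3 − 1)
= (3·1.97606 − 2.41220) / 2
= 3.51598 / 2 = 1.75799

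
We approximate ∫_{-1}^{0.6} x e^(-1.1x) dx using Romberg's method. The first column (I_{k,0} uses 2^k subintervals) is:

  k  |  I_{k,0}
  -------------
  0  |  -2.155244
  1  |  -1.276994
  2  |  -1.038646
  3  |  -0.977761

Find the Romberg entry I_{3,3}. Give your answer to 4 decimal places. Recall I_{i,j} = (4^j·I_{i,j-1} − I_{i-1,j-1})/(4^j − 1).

-0.9573

Richardson extrapolation on the trapezoidal column (denominator 4−1=3):
I_{1,1} = (4·(-1.276994) − (-2.155244)) / 3 = -0.984244
I_{2,1} = (4·(-1.038646) − (-1.276994)) / 3 = -0.959197
I_{3,1} = (4·(-0.977761) − (-1.038646)) / 3 = -0.957466
I_{2,2} = (16·(-0.959197) − (-0.984244)) / 15 = -0.957527
I_{3,2} = (16·(-0.957466) − (-0.959197)) / 15 = -0.957351
I_{3,3} = (64·(-0.957351) − (-0.957527)) / 63 = -0.957348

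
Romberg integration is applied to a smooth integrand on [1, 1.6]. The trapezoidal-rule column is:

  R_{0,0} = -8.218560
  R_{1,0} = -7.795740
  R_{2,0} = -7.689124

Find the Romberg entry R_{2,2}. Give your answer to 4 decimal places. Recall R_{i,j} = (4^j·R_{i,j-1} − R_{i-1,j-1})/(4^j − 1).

-7.6535

Richardson extrapolation on the trapezoidal column (denominator 4−1=3):
R_{1,1} = -7.795740 + (-7.795740 − (-8.218560))/3 = -7.654800
R_{2,1} = (4·(-7.689124) − (-7.795740)) / 3 = -7.653585
R_{2,2} = -7.653585 + (-7.653585 − (-7.654800))/15 = -7.653504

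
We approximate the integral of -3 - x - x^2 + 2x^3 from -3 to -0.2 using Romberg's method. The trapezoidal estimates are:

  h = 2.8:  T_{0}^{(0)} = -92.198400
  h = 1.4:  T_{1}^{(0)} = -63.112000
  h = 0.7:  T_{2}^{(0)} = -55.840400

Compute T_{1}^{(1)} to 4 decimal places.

-53.4165

Richardson extrapolation on the trapezoidal column (denominator 4−1=3):
T_{1}^{(1)} = (4·(-63.112000) − (-92.198400)) / 3 = -53.416533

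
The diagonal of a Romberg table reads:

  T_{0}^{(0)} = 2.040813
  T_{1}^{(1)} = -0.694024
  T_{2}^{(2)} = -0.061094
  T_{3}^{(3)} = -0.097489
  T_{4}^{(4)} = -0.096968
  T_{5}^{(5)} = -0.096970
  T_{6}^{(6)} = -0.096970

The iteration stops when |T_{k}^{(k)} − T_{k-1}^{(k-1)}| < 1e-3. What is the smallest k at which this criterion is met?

k = 4

|T_{1}^{(1)} − T_{0}^{(0)}| = 2.734837 ≥ 1e-3
|T_{2}^{(2)} − T_{1}^{(1)}| = 0.632930 ≥ 1e-3
|T_{3}^{(3)} − T_{2}^{(2)}| = 0.036395 ≥ 1e-3
|T_{4}^{(4)} − T_{3}^{(3)}| = 0.000521 < 1e-3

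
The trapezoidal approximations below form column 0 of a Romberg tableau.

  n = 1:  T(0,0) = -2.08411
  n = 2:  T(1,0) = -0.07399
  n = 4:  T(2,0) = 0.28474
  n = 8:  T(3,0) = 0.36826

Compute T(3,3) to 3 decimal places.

0.396

T(1,1) = (4·(-0.07399) − (-2.08411)) / 3 = 0.59605
T(2,1) = (4·0.28474 − (-0.07399)) / 3 = 0.40432
T(3,1) = 0.36826 + (0.36826 − 0.28474)/3 = 0.39610
T(2,2) = (16·0.40432 − 0.59605) / 15 = 0.39154
T(3,2) = (16·0.39610 − 0.40432) / 15 = 0.39555
T(3,3) = 0.39555 + (0.39555 − 0.39154)/63 = 0.39561
(Column j=1 coincides with Simpson's rule on the same nodes.)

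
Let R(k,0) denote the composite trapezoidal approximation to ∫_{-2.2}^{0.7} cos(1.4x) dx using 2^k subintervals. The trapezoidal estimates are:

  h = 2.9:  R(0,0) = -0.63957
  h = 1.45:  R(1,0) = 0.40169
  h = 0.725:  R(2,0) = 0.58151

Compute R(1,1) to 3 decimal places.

0.749

Richardson extrapolation on the trapezoidal column (denominator 4−1=3):
R(1,1) = 0.40169 + (0.40169 − (-0.63957))/3 = 0.74878
(Column j=1 coincides with Simpson's rule on the same nodes.)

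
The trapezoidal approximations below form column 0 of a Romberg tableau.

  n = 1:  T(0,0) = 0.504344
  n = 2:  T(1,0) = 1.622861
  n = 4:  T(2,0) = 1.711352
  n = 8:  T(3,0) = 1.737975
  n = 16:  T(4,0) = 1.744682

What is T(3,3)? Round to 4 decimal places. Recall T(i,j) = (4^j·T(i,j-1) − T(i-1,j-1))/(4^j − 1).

T(1,1) = 1.622861 + (1.622861 − 0.504344)/3 = 1.995700
T(2,1) = (4·1.711352 − 1.622861) / 3 = 1.740849
T(3,1) = (4·1.737975 − 1.711352) / 3 = 1.746849
T(2,2) = (16·1.740849 − 1.995700) / 15 = 1.723859
T(3,2) = 1.746849 + (1.746849 − 1.740849)/15 = 1.747249
T(3,3) = 1.747249 + (1.747249 − 1.723859)/63 = 1.747620

1.7476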